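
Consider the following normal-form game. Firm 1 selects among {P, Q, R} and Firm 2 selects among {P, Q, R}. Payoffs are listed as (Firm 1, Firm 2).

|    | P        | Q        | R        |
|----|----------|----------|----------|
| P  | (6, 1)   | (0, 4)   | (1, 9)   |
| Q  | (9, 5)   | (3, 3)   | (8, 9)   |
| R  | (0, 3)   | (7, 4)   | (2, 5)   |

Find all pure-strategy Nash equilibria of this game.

Check mutual best responses: a cell is a NE iff neither player can gain by unilaterally deviating.
Firm 1's best responses — vs P: Q (payoff 9); vs Q: R (payoff 7); vs R: Q (payoff 8).
Firm 2's best responses — vs P: R (payoff 9); vs Q: R (payoff 9); vs R: R (payoff 5).
The only mutual best response is (Q, R); neither player gains by switching there.

(Q, R)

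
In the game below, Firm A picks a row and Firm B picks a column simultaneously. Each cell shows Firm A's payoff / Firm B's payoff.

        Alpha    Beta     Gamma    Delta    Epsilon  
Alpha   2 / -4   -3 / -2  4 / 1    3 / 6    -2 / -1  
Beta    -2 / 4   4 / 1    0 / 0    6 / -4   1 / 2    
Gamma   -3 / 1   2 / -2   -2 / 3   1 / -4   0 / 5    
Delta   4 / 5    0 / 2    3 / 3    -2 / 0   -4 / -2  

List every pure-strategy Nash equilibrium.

(Delta, Alpha)

Check mutual best responses: a cell is a NE iff neither player can gain by unilaterally deviating.
Firm A's best responses — vs Alpha: Delta (payoff 4); vs Beta: Beta (payoff 4); vs Gamma: Alpha (payoff 4); vs Delta: Beta (payoff 6); vs Epsilon: Beta (payoff 1).
Firm B's best responses — vs Alpha: Delta (payoff 6); vs Beta: Alpha (payoff 4); vs Gamma: Epsilon (payoff 5); vs Delta: Alpha (payoff 5).
The only mutual best response is (Delta, Alpha); neither player gains by switching there.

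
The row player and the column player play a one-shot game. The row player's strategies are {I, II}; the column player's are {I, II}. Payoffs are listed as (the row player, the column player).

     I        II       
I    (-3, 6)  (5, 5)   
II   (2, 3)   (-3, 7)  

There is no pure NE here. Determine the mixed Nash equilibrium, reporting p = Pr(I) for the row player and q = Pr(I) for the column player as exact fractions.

Each player's mixing probability is pinned down by making the *other* player indifferent.
The column player indifferent between I and II: p·6 + (1−p)·3 = p·5 + (1−p)·7 ⟹ 3 + 3p = 7 + (-2)p ⟹ p = 4/5.
The row player indifferent between I and II: q·(-3) + (1−q)·5 = q·2 + (1−q)·(-3) ⟹ 5 + (-8)q = (-3) + 5q ⟹ q = 8/13.

p = 4/5, q = 8/13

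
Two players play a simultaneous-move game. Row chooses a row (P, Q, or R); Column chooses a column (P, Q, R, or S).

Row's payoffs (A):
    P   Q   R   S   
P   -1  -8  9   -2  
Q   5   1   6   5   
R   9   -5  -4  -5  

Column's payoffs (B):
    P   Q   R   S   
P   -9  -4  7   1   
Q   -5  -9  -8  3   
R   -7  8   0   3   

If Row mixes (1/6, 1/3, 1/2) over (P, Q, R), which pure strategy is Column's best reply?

Compute Column's expected payoff from each pure strategy against the given mix.
P: (1/6)·(-9) + (1/3)·(-5) + (1/2)·(-7) = -20/3
Q: (1/6)·(-4) + (1/3)·(-9) + (1/2)·8 = 1/3
R: (1/6)·7 + (1/3)·(-8) + (1/2)·0 = -3/2
S: (1/6)·1 + (1/3)·3 + (1/2)·3 = 8/3
Highest expected payoff is 8/3, from S.

S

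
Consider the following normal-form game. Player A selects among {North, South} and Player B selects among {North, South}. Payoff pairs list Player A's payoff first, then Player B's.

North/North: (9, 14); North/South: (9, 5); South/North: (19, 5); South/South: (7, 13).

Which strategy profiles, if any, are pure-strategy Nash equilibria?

None

Check mutual best responses: a cell is a NE iff neither player can gain by unilaterally deviating.
Player A's best responses — vs North: South (payoff 19); vs South: North (payoff 9).
Player B's best responses — vs North: North (payoff 14); vs South: South (payoff 13).
No cell has both players best-responding. For instance, Player A's best reply to South is North, but against North Player B prefers North over South.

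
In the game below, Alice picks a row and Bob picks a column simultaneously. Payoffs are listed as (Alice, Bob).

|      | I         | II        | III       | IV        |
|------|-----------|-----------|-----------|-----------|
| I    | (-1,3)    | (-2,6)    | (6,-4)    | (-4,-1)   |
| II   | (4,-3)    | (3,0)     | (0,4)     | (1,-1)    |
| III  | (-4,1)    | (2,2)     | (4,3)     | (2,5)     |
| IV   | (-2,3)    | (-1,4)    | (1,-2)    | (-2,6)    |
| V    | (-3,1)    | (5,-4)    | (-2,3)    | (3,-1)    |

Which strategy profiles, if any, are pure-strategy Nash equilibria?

Find each player's best response to every opponent strategy; NE are the intersections.
Alice's best responses — vs I: II (payoff 4); vs II: V (payoff 5); vs III: I (payoff 6); vs IV: V (payoff 3).
Bob's best responses — vs I: II (payoff 6); vs II: III (payoff 4); vs III: IV (payoff 5); vs IV: IV (payoff 6); vs V: III (payoff 3).
No cell has both players best-responding. For instance, Alice's best reply to IV is V, but against V Bob prefers III over IV.

None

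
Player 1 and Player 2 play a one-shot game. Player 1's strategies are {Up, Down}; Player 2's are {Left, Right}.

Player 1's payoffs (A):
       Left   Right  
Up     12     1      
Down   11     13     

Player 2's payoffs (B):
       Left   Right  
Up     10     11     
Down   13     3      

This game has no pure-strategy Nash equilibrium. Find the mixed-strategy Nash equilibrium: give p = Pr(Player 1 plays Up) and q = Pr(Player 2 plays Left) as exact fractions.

p = 10/11, q = 12/13

Each player's mixing probability is pinned down by making the *other* player indifferent.
Player 2 indifferent between Left and Right: p·10 + (1−p)·13 = p·11 + (1−p)·3 ⟹ 13 + (-3)p = 3 + 8p ⟹ p = 10/11.
Player 1 indifferent between Up and Down: q·12 + (1−q)·1 = q·11 + (1−q)·13 ⟹ 1 + 11q = 13 + (-2)q ⟹ q = 12/13.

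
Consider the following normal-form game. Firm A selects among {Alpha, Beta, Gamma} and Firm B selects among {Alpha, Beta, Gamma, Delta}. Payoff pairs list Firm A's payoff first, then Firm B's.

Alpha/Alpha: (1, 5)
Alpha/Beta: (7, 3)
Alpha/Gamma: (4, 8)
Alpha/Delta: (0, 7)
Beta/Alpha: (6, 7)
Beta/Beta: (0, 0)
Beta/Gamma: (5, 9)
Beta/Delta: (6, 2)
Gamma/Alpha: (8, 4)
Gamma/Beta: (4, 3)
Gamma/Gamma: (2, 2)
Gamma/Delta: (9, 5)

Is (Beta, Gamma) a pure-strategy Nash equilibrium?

Holding Firm B at Gamma: Firm A gets 5 from Beta, versus 4 from Alpha, 2 from Gamma. No profitable deviation for Firm A.
Holding Firm A at Beta: Firm B gets 9 from Gamma, versus 7 from Alpha, 0 from Beta, 2 from Delta. No profitable deviation for Firm B either.

Yes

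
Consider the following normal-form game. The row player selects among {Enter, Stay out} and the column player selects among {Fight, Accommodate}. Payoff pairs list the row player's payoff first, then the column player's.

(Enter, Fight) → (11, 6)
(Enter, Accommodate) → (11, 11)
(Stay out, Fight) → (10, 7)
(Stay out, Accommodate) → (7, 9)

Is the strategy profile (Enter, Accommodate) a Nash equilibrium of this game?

Yes

Holding the column player at Accommodate: the row player gets 11 from Enter, versus 7 from Stay out. No profitable deviation for the row player.
Holding the row player at Enter: the column player gets 11 from Accommodate, versus 6 from Fight. No profitable deviation for the column player either.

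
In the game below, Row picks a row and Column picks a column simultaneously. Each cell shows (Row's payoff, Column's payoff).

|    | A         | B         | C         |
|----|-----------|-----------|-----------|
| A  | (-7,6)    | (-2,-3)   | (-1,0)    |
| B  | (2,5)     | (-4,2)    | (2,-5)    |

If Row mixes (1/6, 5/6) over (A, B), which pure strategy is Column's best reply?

Column's best reply maximizes expected payoff against the mix.
A: (1/6)·6 + (5/6)·5 = 31/6
B: (1/6)·(-3) + (5/6)·2 = 7/6
C: (1/6)·0 + (5/6)·(-5) = -25/6
Highest expected payoff is 31/6, from A.

A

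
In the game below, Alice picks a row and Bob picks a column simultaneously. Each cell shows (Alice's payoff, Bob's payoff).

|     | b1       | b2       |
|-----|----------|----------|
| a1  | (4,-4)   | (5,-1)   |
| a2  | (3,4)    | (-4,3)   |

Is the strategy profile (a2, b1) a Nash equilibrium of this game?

No

Holding Bob at b1: Alice gets 3 from a2 but could get 4 by switching to a1. Alice has a profitable deviation.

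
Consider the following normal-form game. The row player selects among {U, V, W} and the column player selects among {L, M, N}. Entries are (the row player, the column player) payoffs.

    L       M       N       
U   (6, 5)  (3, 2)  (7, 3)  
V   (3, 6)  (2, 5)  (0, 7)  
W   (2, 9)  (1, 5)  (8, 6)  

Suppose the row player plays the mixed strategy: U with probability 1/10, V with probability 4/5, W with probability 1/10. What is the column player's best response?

N

The column player's best reply maximizes expected payoff against the mix.
L: (1/10)·5 + (4/5)·6 + (1/10)·9 = 31/5
M: (1/10)·2 + (4/5)·5 + (1/10)·5 = 47/10
N: (1/10)·3 + (4/5)·7 + (1/10)·6 = 13/2
Highest expected payoff is 13/2, from N.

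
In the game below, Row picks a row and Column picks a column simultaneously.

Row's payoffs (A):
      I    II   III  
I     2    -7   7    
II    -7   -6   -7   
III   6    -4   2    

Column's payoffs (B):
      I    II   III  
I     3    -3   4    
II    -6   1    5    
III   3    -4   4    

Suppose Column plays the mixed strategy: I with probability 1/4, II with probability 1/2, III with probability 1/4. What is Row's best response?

III

Compute Row's expected payoff from each pure strategy against the given mix.
I: (1/4)·2 + (1/2)·(-7) + (1/4)·7 = -5/4
II: (1/4)·(-7) + (1/2)·(-6) + (1/4)·(-7) = -13/2
III: (1/4)·6 + (1/2)·(-4) + (1/4)·2 = 0
Highest expected payoff is 0, from III.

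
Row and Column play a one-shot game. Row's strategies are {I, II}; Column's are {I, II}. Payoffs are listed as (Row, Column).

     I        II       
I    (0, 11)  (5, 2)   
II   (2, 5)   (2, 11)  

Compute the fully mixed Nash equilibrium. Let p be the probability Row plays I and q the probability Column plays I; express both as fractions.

p = 2/5, q = 3/5

Each player's mixing probability is pinned down by making the *other* player indifferent.
Column indifferent between I and II: p·11 + (1−p)·5 = p·2 + (1−p)·11 ⟹ 5 + 6p = 11 + (-9)p ⟹ p = 2/5.
Row indifferent between I and II: q·0 + (1−q)·5 = q·2 + (1−q)·2 ⟹ 5 + (-5)q = 2 + 0q ⟹ q = 3/5.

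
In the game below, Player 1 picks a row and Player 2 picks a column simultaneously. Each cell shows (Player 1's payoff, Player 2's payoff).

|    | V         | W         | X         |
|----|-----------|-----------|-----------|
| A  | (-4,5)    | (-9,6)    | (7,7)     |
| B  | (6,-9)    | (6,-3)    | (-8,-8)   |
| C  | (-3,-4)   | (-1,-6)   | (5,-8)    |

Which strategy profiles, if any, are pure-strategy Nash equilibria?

(A, X) and (B, W)

Find each player's best response to every opponent strategy; NE are the intersections.
Player 1's best responses — vs V: B (payoff 6); vs W: B (payoff 6); vs X: A (payoff 7).
Player 2's best responses — vs A: X (payoff 7); vs B: W (payoff -3); vs C: V (payoff -4).
Mutual best responses occur at (A, X) and (B, W); at each, neither player gains by switching.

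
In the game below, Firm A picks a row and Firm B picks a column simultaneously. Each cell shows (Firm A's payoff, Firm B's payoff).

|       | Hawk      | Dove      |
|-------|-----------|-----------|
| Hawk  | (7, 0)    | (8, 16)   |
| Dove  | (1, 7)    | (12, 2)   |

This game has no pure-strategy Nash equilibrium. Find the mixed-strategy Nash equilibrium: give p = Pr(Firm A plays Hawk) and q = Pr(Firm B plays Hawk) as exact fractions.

p = 5/21, q = 2/5

In a mixed NE each player is indifferent between their pure strategies, so the opponent's mix sets the indifference.
Firm B indifferent between Hawk and Dove: p·0 + (1−p)·7 = p·16 + (1−p)·2 ⟹ 7 + (-7)p = 2 + 14p ⟹ p = 5/21.
Firm A indifferent between Hawk and Dove: q·7 + (1−q)·8 = q·1 + (1−q)·12 ⟹ 8 + (-1)q = 12 + (-11)q ⟹ q = 2/5.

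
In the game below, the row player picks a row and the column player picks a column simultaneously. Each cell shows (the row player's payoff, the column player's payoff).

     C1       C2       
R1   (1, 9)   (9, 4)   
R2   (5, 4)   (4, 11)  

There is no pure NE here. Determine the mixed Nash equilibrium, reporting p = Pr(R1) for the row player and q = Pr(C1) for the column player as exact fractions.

In a mixed NE each player is indifferent between their pure strategies, so the opponent's mix sets the indifference.
The column player indifferent between C1 and C2: p·9 + (1−p)·4 = p·4 + (1−p)·11 ⟹ 4 + 5p = 11 + (-7)p ⟹ p = 7/12.
The row player indifferent between R1 and R2: q·1 + (1−q)·9 = q·5 + (1−q)·4 ⟹ 9 + (-8)q = 4 + 1q ⟹ q = 5/9.

p = 7/12, q = 5/9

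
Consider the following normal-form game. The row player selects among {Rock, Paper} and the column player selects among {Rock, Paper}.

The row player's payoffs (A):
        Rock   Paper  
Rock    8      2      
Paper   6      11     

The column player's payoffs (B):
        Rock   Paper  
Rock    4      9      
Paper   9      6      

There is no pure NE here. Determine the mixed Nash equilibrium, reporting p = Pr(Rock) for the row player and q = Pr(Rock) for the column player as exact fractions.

In a mixed NE each player is indifferent between their pure strategies, so the opponent's mix sets the indifference.
The column player indifferent between Rock and Paper: p·4 + (1−p)·9 = p·9 + (1−p)·6 ⟹ 9 + (-5)p = 6 + 3p ⟹ p = 3/8.
The row player indifferent between Rock and Paper: q·8 + (1−q)·2 = q·6 + (1−q)·11 ⟹ 2 + 6q = 11 + (-5)q ⟹ q = 9/11.

p = 3/8, q = 9/11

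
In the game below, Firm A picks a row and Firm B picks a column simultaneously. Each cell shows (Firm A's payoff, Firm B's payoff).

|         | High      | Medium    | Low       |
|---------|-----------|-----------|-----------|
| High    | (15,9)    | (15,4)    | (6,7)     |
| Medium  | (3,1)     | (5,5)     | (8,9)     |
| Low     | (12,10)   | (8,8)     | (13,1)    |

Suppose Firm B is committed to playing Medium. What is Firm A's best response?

High

With Firm B fixed at Medium, Firm A's payoffs are: High → 15, Medium → 5, Low → 8.
The maximum is 15, achieved by High.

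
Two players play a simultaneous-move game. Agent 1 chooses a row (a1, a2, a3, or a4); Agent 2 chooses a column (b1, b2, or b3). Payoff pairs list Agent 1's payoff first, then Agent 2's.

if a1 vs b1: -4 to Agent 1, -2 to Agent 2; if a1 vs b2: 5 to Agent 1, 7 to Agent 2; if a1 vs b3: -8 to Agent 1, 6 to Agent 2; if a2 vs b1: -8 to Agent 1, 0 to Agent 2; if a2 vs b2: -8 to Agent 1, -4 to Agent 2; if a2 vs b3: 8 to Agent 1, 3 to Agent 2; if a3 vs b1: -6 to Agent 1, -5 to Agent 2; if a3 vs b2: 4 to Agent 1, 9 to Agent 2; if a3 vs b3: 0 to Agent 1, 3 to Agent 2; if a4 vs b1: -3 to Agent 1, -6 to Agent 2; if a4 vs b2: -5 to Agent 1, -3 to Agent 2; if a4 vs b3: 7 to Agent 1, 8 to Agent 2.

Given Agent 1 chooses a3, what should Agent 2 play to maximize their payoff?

b2

With Agent 1 fixed at a3, Agent 2's payoffs are: b1 → -5, b2 → 9, b3 → 3.
The maximum is 9, achieved by b2.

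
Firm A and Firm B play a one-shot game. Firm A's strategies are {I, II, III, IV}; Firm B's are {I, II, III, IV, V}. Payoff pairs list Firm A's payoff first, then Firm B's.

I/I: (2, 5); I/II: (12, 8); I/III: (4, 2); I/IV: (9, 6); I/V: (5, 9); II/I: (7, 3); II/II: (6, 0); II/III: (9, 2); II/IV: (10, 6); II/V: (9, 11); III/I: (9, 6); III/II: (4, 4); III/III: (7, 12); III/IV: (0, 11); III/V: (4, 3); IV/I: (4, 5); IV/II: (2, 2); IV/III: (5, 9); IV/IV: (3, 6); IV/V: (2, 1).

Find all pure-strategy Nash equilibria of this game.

(II, V)

Find each player's best response to every opponent strategy; NE are the intersections.
Firm A's best responses — vs I: III (payoff 9); vs II: I (payoff 12); vs III: II (payoff 9); vs IV: II (payoff 10); vs V: II (payoff 9).
Firm B's best responses — vs I: V (payoff 9); vs II: V (payoff 11); vs III: III (payoff 12); vs IV: III (payoff 9).
The only mutual best response is (II, V); neither player gains by switching there.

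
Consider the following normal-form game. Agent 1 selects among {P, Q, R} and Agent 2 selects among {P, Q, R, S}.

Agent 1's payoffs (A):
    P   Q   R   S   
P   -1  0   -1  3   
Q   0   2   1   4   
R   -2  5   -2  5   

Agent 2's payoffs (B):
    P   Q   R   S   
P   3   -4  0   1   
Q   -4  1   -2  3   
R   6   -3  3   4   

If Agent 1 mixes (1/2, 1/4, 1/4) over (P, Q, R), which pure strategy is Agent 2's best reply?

Agent 2's best reply maximizes expected payoff against the mix.
P: (1/2)·3 + (1/4)·(-4) + (1/4)·6 = 2
Q: (1/2)·(-4) + (1/4)·1 + (1/4)·(-3) = -5/2
R: (1/2)·0 + (1/4)·(-2) + (1/4)·3 = 1/4
S: (1/2)·1 + (1/4)·3 + (1/4)·4 = 9/4
Highest expected payoff is 9/4, from S.

S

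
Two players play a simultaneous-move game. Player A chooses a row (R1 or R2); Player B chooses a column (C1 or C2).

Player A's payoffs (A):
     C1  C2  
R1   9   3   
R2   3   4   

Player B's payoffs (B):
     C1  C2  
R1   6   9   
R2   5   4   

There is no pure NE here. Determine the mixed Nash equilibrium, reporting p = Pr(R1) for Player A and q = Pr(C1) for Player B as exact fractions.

Each player's mixing probability is pinned down by making the *other* player indifferent.
Player B indifferent between C1 and C2: p·6 + (1−p)·5 = p·9 + (1−p)·4 ⟹ 5 + 1p = 4 + 5p ⟹ p = 1/4.
Player A indifferent between R1 and R2: q·9 + (1−q)·3 = q·3 + (1−q)·4 ⟹ 3 + 6q = 4 + (-1)q ⟹ q = 1/7.

p = 1/4, q = 1/7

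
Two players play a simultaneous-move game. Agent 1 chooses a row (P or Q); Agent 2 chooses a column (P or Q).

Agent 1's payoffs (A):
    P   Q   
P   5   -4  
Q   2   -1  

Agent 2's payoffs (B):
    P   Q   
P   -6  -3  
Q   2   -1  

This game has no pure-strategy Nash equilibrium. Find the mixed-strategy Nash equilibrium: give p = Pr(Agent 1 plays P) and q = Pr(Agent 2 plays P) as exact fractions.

In a mixed NE each player is indifferent between their pure strategies, so the opponent's mix sets the indifference.
Agent 2 indifferent between P and Q: p·(-6) + (1−p)·2 = p·(-3) + (1−p)·(-1) ⟹ 2 + (-8)p = (-1) + (-2)p ⟹ p = 1/2.
Agent 1 indifferent between P and Q: q·5 + (1−q)·(-4) = q·2 + (1−q)·(-1) ⟹ (-4) + 9q = (-1) + 3q ⟹ q = 1/2.

p = 1/2, q = 1/2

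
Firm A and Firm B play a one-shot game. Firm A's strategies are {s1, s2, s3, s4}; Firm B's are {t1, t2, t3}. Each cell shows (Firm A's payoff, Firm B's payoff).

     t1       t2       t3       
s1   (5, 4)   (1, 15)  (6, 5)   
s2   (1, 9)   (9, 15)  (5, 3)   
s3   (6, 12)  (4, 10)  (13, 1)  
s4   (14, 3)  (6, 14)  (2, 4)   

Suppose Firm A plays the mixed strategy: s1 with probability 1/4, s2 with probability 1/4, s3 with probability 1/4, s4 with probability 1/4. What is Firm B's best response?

Compute Firm B's expected payoff from each pure strategy against the given mix.
t1: (1/4)·4 + (1/4)·9 + (1/4)·12 + (1/4)·3 = 7
t2: (1/4)·15 + (1/4)·15 + (1/4)·10 + (1/4)·14 = 27/2
t3: (1/4)·5 + (1/4)·3 + (1/4)·1 + (1/4)·4 = 13/4
Highest expected payoff is 27/2, from t2.

t2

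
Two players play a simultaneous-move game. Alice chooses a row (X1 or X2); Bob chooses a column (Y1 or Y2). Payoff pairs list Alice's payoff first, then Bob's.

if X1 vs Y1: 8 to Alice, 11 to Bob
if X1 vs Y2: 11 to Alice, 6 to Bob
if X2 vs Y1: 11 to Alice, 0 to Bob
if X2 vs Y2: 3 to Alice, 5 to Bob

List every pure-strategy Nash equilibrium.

There is no pure-strategy Nash equilibrium

A profile is a Nash equilibrium when each player is best-responding to the other.
Alice's best responses — vs Y1: X2 (payoff 11); vs Y2: X1 (payoff 11).
Bob's best responses — vs X1: Y1 (payoff 11); vs X2: Y2 (payoff 5).
No cell has both players best-responding. For instance, Alice's best reply to Y1 is X2, but against X2 Bob prefers Y2 over Y1.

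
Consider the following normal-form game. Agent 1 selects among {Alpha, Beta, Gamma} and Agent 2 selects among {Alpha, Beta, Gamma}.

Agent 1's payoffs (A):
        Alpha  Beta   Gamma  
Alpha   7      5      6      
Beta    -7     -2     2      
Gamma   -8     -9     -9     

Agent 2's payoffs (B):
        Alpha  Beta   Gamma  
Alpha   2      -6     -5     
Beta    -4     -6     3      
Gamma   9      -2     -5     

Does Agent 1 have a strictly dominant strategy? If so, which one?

A strategy is strictly dominant if it gives Agent 1 a strictly higher payoff than every other strategy, against every choice by the opponent.
Alpha strictly dominates: vs Alpha: 7 > each of {-7, -8}; vs Beta: 5 > each of {-2, -9}; vs Gamma: 6 > each of {2, -9}.

Alpha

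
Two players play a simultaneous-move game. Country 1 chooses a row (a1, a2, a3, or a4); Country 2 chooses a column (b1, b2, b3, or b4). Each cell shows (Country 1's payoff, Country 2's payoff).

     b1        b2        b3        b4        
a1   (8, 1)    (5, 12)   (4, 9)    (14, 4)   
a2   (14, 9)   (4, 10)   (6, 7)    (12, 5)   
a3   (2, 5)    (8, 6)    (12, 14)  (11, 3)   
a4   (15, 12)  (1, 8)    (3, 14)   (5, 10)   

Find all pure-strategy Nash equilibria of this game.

(a3, b3)

Check mutual best responses: a cell is a NE iff neither player can gain by unilaterally deviating.
Country 1's best responses — vs b1: a4 (payoff 15); vs b2: a3 (payoff 8); vs b3: a3 (payoff 12); vs b4: a1 (payoff 14).
Country 2's best responses — vs a1: b2 (payoff 12); vs a2: b2 (payoff 10); vs a3: b3 (payoff 14); vs a4: b3 (payoff 14).
The only mutual best response is (a3, b3); neither player gains by switching there.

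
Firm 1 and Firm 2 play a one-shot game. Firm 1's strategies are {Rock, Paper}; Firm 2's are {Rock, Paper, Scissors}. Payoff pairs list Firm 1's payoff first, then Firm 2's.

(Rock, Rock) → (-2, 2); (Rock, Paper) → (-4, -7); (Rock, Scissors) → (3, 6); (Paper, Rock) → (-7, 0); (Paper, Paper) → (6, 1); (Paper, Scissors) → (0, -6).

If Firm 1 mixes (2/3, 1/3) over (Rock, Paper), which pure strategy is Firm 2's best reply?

Firm 2's best reply maximizes expected payoff against the mix.
Rock: (2/3)·2 + (1/3)·0 = 4/3
Paper: (2/3)·(-7) + (1/3)·1 = -13/3
Scissors: (2/3)·6 + (1/3)·(-6) = 2
Highest expected payoff is 2, from Scissors.

Scissors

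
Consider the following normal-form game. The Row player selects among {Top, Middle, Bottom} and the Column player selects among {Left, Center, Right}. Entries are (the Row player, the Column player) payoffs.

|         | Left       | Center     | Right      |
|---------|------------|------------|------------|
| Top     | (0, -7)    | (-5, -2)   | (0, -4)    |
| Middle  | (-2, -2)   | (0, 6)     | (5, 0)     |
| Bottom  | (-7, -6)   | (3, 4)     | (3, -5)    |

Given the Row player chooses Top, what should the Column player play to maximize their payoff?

With the Row player fixed at Top, the Column player's payoffs are: Left → -7, Center → -2, Right → -4.
The maximum is -2, achieved by Center.

Center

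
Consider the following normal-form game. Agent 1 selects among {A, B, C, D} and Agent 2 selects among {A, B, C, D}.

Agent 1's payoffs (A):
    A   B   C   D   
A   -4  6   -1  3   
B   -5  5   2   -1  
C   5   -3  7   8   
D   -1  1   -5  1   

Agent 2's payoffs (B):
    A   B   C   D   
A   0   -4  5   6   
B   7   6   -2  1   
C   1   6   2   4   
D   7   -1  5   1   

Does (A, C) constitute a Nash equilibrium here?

Holding Agent 2 at C: Agent 1 gets -1 from A but could get 7 by switching to C. Agent 1 has a profitable deviation.

No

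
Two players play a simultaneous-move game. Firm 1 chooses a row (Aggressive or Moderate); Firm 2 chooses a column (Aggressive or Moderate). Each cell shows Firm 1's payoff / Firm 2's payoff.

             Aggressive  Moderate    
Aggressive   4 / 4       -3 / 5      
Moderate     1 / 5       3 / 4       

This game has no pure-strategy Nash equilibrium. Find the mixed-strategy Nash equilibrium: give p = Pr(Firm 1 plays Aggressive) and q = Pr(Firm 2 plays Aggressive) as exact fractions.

p = 1/2, q = 2/3

Each player's mixing probability is pinned down by making the *other* player indifferent.
Firm 2 indifferent between Aggressive and Moderate: p·4 + (1−p)·5 = p·5 + (1−p)·4 ⟹ 5 + (-1)p = 4 + 1p ⟹ p = 1/2.
Firm 1 indifferent between Aggressive and Moderate: q·4 + (1−q)·(-3) = q·1 + (1−q)·3 ⟹ (-3) + 7q = 3 + (-2)q ⟹ q = 2/3.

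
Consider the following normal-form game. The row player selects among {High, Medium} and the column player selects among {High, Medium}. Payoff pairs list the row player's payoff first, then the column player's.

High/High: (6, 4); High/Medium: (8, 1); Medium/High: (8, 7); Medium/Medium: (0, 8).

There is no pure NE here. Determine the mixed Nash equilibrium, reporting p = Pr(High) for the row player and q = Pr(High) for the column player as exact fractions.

In a mixed NE each player is indifferent between their pure strategies, so the opponent's mix sets the indifference.
The column player indifferent between High and Medium: p·4 + (1−p)·7 = p·1 + (1−p)·8 ⟹ 7 + (-3)p = 8 + (-7)p ⟹ p = 1/4.
The row player indifferent between High and Medium: q·6 + (1−q)·8 = q·8 + (1−q)·0 ⟹ 8 + (-2)q = 0 + 8q ⟹ q = 4/5.

p = 1/4, q = 4/5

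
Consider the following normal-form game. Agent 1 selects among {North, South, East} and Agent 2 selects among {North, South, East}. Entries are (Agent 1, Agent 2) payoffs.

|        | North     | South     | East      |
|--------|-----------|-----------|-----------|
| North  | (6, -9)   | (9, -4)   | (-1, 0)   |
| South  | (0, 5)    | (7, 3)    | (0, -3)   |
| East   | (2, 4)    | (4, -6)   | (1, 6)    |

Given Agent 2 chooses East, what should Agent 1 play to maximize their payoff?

East

With Agent 2 fixed at East, Agent 1's payoffs are: North → -1, South → 0, East → 1.
The maximum is 1, achieved by East.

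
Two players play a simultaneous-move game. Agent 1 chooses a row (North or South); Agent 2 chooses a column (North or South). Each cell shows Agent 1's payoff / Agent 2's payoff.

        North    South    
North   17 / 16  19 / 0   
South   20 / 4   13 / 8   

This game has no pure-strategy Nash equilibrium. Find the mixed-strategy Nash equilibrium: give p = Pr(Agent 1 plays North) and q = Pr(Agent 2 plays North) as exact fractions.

In a mixed NE each player is indifferent between their pure strategies, so the opponent's mix sets the indifference.
Agent 2 indifferent between North and South: p·16 + (1−p)·4 = p·0 + (1−p)·8 ⟹ 4 + 12p = 8 + (-8)p ⟹ p = 1/5.
Agent 1 indifferent between North and South: q·17 + (1−q)·19 = q·20 + (1−q)·13 ⟹ 19 + (-2)q = 13 + 7q ⟹ q = 2/3.

p = 1/5, q = 2/3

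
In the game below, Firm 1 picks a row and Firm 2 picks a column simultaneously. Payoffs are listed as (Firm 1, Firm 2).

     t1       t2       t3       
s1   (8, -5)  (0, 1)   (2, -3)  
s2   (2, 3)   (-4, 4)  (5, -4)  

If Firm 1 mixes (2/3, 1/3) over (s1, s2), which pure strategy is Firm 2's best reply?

t2

Compute Firm 2's expected payoff from each pure strategy against the given mix.
t1: (2/3)·(-5) + (1/3)·3 = -7/3
t2: (2/3)·1 + (1/3)·4 = 2
t3: (2/3)·(-3) + (1/3)·(-4) = -10/3
Highest expected payoff is 2, from t2.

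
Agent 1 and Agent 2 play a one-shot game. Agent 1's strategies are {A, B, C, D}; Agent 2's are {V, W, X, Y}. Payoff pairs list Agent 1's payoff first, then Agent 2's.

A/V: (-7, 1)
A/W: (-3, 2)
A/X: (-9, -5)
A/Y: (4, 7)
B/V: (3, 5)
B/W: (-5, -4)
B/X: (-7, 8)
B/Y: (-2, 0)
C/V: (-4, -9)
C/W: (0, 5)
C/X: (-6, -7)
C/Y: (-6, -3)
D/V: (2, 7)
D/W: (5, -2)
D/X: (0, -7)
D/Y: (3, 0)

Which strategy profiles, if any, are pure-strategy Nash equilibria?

Find each player's best response to every opponent strategy; NE are the intersections.
Agent 1's best responses — vs V: B (payoff 3); vs W: D (payoff 5); vs X: D (payoff 0); vs Y: A (payoff 4).
Agent 2's best responses — vs A: Y (payoff 7); vs B: X (payoff 8); vs C: W (payoff 5); vs D: V (payoff 7).
The only mutual best response is (A, Y); neither player gains by switching there.

(A, Y)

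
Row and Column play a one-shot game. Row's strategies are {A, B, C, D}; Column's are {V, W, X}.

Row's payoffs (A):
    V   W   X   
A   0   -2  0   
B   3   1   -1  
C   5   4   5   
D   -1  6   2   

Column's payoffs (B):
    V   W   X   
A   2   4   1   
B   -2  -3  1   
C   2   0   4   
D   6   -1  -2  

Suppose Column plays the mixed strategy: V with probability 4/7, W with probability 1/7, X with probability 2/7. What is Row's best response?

C

Row's best reply maximizes expected payoff against the mix.
A: (4/7)·0 + (1/7)·(-2) + (2/7)·0 = -2/7
B: (4/7)·3 + (1/7)·1 + (2/7)·(-1) = 11/7
C: (4/7)·5 + (1/7)·4 + (2/7)·5 = 34/7
D: (4/7)·(-1) + (1/7)·6 + (2/7)·2 = 6/7
Highest expected payoff is 34/7, from C.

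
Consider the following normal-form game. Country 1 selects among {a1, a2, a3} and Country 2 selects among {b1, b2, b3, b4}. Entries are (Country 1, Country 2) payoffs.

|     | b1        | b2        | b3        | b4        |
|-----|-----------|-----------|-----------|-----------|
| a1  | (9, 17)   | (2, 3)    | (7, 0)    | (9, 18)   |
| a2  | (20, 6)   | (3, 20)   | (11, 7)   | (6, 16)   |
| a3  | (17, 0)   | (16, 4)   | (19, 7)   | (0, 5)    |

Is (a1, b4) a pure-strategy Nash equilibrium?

Holding Country 2 at b4: Country 1 gets 9 from a1, versus 6 from a2, 0 from a3. No profitable deviation for Country 1.
Holding Country 1 at a1: Country 2 gets 18 from b4, versus 17 from b1, 3 from b2, 0 from b3. No profitable deviation for Country 2 either.

Yes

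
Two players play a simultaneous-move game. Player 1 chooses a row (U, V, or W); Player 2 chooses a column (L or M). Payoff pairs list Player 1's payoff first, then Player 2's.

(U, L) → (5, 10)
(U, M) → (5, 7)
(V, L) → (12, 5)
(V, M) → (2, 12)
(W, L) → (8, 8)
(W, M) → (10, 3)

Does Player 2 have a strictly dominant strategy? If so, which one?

Check whether one of Player 2's strategies beats all alternatives regardless of what the opponent does.
L is not dominant: against V, M gives 12 > 5.
M is not dominant: against U, L gives 10 > 7.
No single strategy is best against every opponent action.

None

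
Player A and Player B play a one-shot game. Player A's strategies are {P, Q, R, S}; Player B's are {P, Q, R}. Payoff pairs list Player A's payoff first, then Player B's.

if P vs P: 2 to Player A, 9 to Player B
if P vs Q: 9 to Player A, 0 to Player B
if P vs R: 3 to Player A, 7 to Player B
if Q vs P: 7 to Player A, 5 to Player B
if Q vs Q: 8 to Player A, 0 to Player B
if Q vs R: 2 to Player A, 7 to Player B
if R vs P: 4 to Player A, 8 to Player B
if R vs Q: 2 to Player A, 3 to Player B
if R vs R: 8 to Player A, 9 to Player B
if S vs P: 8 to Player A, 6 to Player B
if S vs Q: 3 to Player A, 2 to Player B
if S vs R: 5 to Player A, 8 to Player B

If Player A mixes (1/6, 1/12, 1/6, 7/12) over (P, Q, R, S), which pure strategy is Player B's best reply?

Compute Player B's expected payoff from each pure strategy against the given mix.
P: (1/6)·9 + (1/12)·5 + (1/6)·8 + (7/12)·6 = 27/4
Q: (1/6)·0 + (1/12)·0 + (1/6)·3 + (7/12)·2 = 5/3
R: (1/6)·7 + (1/12)·7 + (1/6)·9 + (7/12)·8 = 95/12
Highest expected payoff is 95/12, from R.

R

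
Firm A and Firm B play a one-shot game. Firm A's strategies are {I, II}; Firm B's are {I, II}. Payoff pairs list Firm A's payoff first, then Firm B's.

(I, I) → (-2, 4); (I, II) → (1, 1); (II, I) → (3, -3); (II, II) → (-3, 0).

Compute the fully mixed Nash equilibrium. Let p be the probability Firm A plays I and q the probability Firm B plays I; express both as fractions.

Each player's mixing probability is pinned down by making the *other* player indifferent.
Firm B indifferent between I and II: p·4 + (1−p)·(-3) = p·1 + (1−p)·0 ⟹ (-3) + 7p = 0 + 1p ⟹ p = 1/2.
Firm A indifferent between I and II: q·(-2) + (1−q)·1 = q·3 + (1−q)·(-3) ⟹ 1 + (-3)q = (-3) + 6q ⟹ q = 4/9.

p = 1/2, q = 4/9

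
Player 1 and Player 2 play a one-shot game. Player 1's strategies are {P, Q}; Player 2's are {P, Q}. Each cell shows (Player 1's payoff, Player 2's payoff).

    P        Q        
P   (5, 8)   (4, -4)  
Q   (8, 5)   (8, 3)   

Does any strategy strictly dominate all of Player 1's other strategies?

Check whether one of Player 1's strategies beats all alternatives regardless of what the opponent does.
Q strictly dominates: vs P: 8 > 5; vs Q: 8 > 4.

Q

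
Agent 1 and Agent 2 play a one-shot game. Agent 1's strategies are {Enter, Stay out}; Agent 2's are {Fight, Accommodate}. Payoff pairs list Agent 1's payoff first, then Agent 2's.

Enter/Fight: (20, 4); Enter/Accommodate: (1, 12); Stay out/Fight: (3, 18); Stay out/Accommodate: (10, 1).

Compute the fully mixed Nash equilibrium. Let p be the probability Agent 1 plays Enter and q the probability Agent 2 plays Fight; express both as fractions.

p = 17/25, q = 9/26

In a mixed NE each player is indifferent between their pure strategies, so the opponent's mix sets the indifference.
Agent 2 indifferent between Fight and Accommodate: p·4 + (1−p)·18 = p·12 + (1−p)·1 ⟹ 18 + (-14)p = 1 + 11p ⟹ p = 17/25.
Agent 1 indifferent between Enter and Stay out: q·20 + (1−q)·1 = q·3 + (1−q)·10 ⟹ 1 + 19q = 10 + (-7)q ⟹ q = 9/26.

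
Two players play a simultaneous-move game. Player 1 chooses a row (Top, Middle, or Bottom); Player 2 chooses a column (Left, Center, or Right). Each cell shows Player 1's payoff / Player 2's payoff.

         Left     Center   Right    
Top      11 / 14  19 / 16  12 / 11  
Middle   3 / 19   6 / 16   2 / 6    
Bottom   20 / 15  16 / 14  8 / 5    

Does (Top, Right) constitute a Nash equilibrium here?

Holding Player 2 at Right: Player 1 gets 12 from Top, versus 2 from Middle, 8 from Bottom. No profitable deviation for Player 1.
Holding Player 1 at Top: Player 2 gets 11 from Right but could get 16 by switching to Center. Player 2 has a profitable deviation.

No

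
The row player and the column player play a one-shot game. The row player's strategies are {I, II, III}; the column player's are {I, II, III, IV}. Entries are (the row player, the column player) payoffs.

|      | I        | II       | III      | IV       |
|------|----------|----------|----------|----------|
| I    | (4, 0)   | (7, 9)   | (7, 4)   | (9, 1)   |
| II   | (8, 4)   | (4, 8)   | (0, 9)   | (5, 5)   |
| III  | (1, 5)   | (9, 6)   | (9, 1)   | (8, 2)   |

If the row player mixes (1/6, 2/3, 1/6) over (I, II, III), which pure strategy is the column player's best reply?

II

The column player's best reply maximizes expected payoff against the mix.
I: (1/6)·0 + (2/3)·4 + (1/6)·5 = 7/2
II: (1/6)·9 + (2/3)·8 + (1/6)·6 = 47/6
III: (1/6)·4 + (2/3)·9 + (1/6)·1 = 41/6
IV: (1/6)·1 + (2/3)·5 + (1/6)·2 = 23/6
Highest expected payoff is 47/6, from II.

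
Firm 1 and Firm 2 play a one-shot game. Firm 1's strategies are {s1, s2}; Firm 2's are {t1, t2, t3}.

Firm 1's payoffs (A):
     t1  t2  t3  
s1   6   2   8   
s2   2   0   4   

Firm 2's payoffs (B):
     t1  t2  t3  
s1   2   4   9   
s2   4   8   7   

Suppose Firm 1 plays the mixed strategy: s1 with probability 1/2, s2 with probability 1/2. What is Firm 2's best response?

Compute Firm 2's expected payoff from each pure strategy against the given mix.
t1: (1/2)·2 + (1/2)·4 = 3
t2: (1/2)·4 + (1/2)·8 = 6
t3: (1/2)·9 + (1/2)·7 = 8
Highest expected payoff is 8, from t3.

t3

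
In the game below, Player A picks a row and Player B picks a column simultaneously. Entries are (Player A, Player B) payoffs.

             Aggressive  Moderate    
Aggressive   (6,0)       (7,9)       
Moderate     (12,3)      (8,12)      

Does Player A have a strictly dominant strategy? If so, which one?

Moderate

A strategy is strictly dominant if it gives Player A a strictly higher payoff than every other strategy, against every choice by the opponent.
Moderate strictly dominates: vs Aggressive: 12 > 6; vs Moderate: 8 > 7.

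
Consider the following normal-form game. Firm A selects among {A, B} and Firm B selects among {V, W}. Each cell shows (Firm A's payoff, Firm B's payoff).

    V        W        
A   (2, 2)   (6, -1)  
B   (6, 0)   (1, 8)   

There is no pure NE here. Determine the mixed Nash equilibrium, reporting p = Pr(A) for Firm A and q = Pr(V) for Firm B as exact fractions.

Each player's mixing probability is pinned down by making the *other* player indifferent.
Firm B indifferent between V and W: p·2 + (1−p)·0 = p·(-1) + (1−p)·8 ⟹ 0 + 2p = 8 + (-9)p ⟹ p = 8/11.
Firm A indifferent between A and B: q·2 + (1−q)·6 = q·6 + (1−q)·1 ⟹ 6 + (-4)q = 1 + 5q ⟹ q = 5/9.

p = 8/11, q = 5/9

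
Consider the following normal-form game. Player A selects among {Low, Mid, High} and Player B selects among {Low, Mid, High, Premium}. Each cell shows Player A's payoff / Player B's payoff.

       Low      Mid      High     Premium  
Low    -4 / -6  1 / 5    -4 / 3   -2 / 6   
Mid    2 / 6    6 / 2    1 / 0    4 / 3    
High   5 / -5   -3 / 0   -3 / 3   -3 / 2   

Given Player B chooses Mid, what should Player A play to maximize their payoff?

Mid

With Player B fixed at Mid, Player A's payoffs are: Low → 1, Mid → 6, High → -3.
The maximum is 6, achieved by Mid.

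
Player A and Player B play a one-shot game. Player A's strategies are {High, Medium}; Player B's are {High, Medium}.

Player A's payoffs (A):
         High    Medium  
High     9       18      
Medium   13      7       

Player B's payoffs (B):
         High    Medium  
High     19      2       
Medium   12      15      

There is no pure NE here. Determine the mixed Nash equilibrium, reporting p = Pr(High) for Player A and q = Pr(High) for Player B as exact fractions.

p = 3/20, q = 11/15

In a mixed NE each player is indifferent between their pure strategies, so the opponent's mix sets the indifference.
Player B indifferent between High and Medium: p·19 + (1−p)·12 = p·2 + (1−p)·15 ⟹ 12 + 7p = 15 + (-13)p ⟹ p = 3/20.
Player A indifferent between High and Medium: q·9 + (1−q)·18 = q·13 + (1−q)·7 ⟹ 18 + (-9)q = 7 + 6q ⟹ q = 11/15.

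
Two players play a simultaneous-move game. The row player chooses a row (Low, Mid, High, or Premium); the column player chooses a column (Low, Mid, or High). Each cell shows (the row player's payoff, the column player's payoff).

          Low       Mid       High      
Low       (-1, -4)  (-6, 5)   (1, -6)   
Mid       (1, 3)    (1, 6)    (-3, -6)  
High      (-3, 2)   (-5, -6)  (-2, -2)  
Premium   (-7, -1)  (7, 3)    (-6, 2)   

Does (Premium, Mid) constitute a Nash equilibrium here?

Yes

Holding the column player at Mid: the row player gets 7 from Premium, versus -6 from Low, 1 from Mid, -5 from High. No profitable deviation for the row player.
Holding the row player at Premium: the column player gets 3 from Mid, versus -1 from Low, 2 from High. No profitable deviation for the column player either.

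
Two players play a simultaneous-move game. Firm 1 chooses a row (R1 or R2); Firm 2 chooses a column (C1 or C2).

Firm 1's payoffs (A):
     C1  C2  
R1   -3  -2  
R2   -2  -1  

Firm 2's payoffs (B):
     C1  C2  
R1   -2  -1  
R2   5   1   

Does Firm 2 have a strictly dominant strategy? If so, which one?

No strictly dominant strategy

A strategy is strictly dominant if it gives Firm 2 a strictly higher payoff than every other strategy, against every choice by the opponent.
C1 is not dominant: against R1, C2 gives -1 > -2.
C2 is not dominant: against R2, C1 gives 5 > 1.
No single strategy is best against every opponent action.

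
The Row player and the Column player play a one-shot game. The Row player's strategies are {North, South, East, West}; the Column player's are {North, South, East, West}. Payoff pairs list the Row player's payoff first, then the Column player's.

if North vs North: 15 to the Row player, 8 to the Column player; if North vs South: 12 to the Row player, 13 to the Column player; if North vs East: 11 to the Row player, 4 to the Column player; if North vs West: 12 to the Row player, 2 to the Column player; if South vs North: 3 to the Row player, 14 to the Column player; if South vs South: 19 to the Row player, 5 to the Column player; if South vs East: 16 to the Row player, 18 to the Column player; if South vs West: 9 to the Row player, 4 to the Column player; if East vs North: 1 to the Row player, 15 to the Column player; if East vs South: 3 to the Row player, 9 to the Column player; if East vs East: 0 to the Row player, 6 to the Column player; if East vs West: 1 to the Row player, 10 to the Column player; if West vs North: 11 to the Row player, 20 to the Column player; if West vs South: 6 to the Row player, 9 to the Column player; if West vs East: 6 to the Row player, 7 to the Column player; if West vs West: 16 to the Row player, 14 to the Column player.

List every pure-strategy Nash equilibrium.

(South, East)

A profile is a Nash equilibrium when each player is best-responding to the other.
The Row player's best responses — vs North: North (payoff 15); vs South: South (payoff 19); vs East: South (payoff 16); vs West: West (payoff 16).
The Column player's best responses — vs North: South (payoff 13); vs South: East (payoff 18); vs East: North (payoff 15); vs West: North (payoff 20).
The only mutual best response is (South, East); neither player gains by switching there.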